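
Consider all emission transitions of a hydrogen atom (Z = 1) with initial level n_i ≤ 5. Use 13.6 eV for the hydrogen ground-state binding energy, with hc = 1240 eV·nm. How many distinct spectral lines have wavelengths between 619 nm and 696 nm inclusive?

Enumerate all n_i → n_f pairs with 1 ≤ n_f < n_i ≤ 5 and compute λ = 1240 / [13.6·1·(1/n_f² − 1/n_i²)].
Lines falling in [619, 696] nm: 3→2 (656.5 nm).

1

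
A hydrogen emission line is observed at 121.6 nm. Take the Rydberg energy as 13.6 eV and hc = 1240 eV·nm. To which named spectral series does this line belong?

ΔE = 1240/121.6 = 10.20 eV.
This matches 13.6 × (1/1² − 1/2²), so n_f = 1: the Lyman series.

Lyman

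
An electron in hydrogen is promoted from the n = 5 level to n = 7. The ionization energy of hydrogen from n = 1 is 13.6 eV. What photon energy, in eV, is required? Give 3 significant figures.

0.266 eV

E_7 = −13.60/49 = −0.2776 eV and E_5 = −13.60/25 = −0.5440 eV.
The photon energy is |E_7 − E_5| = 0.266 eV.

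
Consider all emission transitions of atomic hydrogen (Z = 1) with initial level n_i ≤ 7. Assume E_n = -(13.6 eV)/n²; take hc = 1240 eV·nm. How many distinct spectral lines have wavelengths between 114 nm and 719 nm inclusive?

6

Enumerate all n_i → n_f pairs with 1 ≤ n_f < n_i ≤ 7 and compute λ = 1240 / [13.6·1·(1/n_f² − 1/n_i²)].
Lines falling in [114, 719] nm: 2→1 (121.6 nm), 7→2 (397.1 nm), 6→2 (410.3 nm), 5→2 (434.2 nm), 4→2 (486.3 nm), 3→2 (656.5 nm).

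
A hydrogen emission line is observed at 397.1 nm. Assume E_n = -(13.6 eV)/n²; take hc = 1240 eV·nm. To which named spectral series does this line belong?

Balmer

ΔE = 1240/397.1 = 3.123 eV.
This matches 13.6 × (1/2² − 1/7²), so n_f = 2: the Balmer series.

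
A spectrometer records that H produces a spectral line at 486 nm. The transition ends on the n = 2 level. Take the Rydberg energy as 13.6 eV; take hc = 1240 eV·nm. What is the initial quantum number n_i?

n_i = 4

The photon energy is ΔE = hc/λ = 1240 / 486 = 2.551 eV.
With Z = 1, ΔE = 13.60 × (1/n_f² − 1/n_i²), so 1/n_f² − 1/n_i² = 0.1876.
With n_f = 2: 1/n_i² = 1/4 − 0.1876 = 0.06239, so n_i ≈ 4.00.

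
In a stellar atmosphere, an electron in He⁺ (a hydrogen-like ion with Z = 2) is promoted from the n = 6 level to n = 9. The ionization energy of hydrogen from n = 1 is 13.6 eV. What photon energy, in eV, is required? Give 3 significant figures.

The Bohr energies scale as Z², so for Z = 2: E_n = −54.40/n² eV.
E_9 = −54.40/81 = −0.6716 eV and E_6 = −54.40/36 = −1.511 eV.
The photon energy is |E_9 − E_6| = 0.840 eV.

0.840 eV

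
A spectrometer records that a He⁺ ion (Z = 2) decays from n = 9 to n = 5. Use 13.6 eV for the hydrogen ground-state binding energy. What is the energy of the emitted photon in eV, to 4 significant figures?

The Bohr energies scale as Z², so for Z = 2: E_n = −54.40/n² eV.
E_9 = −54.40/81 = −0.6716 eV and E_5 = −54.40/25 = −2.176 eV.
The photon energy is |E_9 − E_5| = 1.504 eV.

1.504 eV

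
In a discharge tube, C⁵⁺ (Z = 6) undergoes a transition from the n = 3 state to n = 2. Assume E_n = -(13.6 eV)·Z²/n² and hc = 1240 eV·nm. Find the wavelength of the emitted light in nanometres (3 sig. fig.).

For Z = 6 the level energies scale as Z², so the effective Rydberg energy is 13.6 × 36 = 489.6 eV.
ΔE = 489.6 × (1/2² − 1/3²) = 489.6 × 0.1389 = 68.00 eV.
λ = hc/ΔE = 1240 / 68.00 = 18.2 nm.

18.2 nm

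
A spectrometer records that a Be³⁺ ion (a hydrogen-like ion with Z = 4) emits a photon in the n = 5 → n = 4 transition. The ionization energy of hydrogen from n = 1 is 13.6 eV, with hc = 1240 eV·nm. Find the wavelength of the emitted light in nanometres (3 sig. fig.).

253 nm

For Z = 4 the level energies scale as Z², so the effective Rydberg energy is 13.6 × 16 = 217.6 eV.
ΔE = 217.6 × (1/4² − 1/5²) = 217.6 × 0.02250 = 4.896 eV.
λ = hc/ΔE = 1240 / 4.896 = 253 nm.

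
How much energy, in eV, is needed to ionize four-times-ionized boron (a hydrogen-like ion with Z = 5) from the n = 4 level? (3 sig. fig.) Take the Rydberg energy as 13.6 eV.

21.3 eV

E_n = −13.6 Z²/n² = −340.0/n² eV for Z = 5.
E_4 = −340.0/16 = −21.3 eV, so ionization (to E = 0) requires 21.3 eV.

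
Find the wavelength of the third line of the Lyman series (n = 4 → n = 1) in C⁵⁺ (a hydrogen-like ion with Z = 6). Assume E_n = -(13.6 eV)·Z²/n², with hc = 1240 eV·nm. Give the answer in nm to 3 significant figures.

2.70 nm

The Lyman series terminates on n_f = 1; the third line has n_i = 1+3 = 4.
ΔE = 489.6 × (1/1² − 1/4²) = 459.0 eV.
λ = 1240 / 459.0 = 2.70 nm.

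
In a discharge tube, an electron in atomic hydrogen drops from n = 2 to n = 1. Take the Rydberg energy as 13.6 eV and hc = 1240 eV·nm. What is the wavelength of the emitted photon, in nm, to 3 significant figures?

ΔE = 13.60 × (1/1² − 1/2²) = 13.60 × 0.7500 = 10.20 eV.
λ = hc/ΔE = 1240 / 10.20 = 122 nm.
This line belongs to the Lyman series.

122 nm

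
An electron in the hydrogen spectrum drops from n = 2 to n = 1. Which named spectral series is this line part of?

Lyman

The series is set by the lower level: n_f = 1 is the Lyman series.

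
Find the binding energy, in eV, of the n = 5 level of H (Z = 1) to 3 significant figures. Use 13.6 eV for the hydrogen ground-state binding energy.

0.544 eV

E_5 = −13.60/25 = −0.544 eV, so ionization (to E = 0) requires 0.544 eV.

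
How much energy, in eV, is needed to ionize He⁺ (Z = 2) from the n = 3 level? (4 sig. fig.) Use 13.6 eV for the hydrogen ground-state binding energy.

6.044 eV

E_n = −13.6 Z²/n² = −54.40/n² eV for Z = 2.
E_3 = −54.40/9 = −6.044 eV, so ionization (to E = 0) requires 6.044 eV.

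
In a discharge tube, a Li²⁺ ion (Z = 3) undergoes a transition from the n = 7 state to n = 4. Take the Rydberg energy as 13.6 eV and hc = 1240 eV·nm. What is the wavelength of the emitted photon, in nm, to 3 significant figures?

For Z = 3 the level energies scale as Z², so the effective Rydberg energy is 13.6 × 9 = 122.4 eV.
ΔE = 122.4 × (1/4² − 1/7²) = 122.4 × 0.04209 = 5.152 eV.
λ = hc/ΔE = 1240 / 5.152 = 241 nm.

241 nm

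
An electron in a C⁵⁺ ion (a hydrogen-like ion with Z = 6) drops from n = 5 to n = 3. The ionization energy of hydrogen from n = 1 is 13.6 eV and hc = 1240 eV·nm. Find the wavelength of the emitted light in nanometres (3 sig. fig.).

For Z = 6 the level energies scale as Z², so the effective Rydberg energy is 13.6 × 36 = 489.6 eV.
ΔE = 489.6 × (1/3² − 1/5²) = 489.6 × 0.07111 = 34.82 eV.
λ = hc/ΔE = 1240 / 34.82 = 35.6 nm.

35.6 nm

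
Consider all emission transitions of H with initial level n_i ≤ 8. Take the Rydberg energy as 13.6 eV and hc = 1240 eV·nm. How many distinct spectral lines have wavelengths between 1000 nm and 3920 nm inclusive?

8

Enumerate all n_i → n_f pairs with 1 ≤ n_f < n_i ≤ 8 and compute λ = 1240 / [13.6·1·(1/n_f² − 1/n_i²)].
Lines falling in [1000, 3920] nm: 7→3 (1005 nm), 6→3 (1094 nm), 5→3 (1282 nm), 4→3 (1876 nm), 8→4 (1945 nm), 7→4 (2166 nm), 6→4 (2626 nm), 8→5 (3741 nm).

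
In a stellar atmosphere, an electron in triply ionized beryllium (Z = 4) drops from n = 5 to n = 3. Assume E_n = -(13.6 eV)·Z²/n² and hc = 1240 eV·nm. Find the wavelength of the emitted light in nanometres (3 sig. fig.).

80.1 nm

For Z = 4 the level energies scale as Z², so the effective Rydberg energy is 13.6 × 16 = 217.6 eV.
ΔE = 217.6 × (1/3² − 1/5²) = 217.6 × 0.07111 = 15.47 eV.
λ = hc/ΔE = 1240 / 15.47 = 80.1 nm.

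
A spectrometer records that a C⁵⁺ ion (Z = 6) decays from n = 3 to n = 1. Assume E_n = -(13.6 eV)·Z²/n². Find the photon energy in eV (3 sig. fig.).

The Bohr energies scale as Z², so for Z = 6: E_n = −489.6/n² eV.
E_3 = −489.6/9 = −54.40 eV and E_1 = −489.6/1 = −489.6 eV.
The photon energy is |E_3 − E_1| = 435 eV.

435 eV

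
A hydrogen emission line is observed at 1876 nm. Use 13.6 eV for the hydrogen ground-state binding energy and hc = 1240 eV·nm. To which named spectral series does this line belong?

ΔE = 1240/1876 = 0.6610 eV.
This matches 13.6 × (1/3² − 1/4²), so n_f = 3: the Paschen series.

Paschen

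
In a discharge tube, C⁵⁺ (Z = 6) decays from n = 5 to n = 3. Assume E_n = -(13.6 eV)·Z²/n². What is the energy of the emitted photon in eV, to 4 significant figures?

The Bohr energies scale as Z², so for Z = 6: E_n = −489.6/n² eV.
E_5 = −489.6/25 = −19.58 eV and E_3 = −489.6/9 = −54.40 eV.
The photon energy is |E_5 − E_3| = 34.82 eV.

34.82 eV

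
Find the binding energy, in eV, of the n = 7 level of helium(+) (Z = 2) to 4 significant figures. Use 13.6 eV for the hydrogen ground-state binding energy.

1.110 eV

E_n = −13.6 Z²/n² = −54.40/n² eV for Z = 2.
E_7 = −54.40/49 = −1.110 eV, so ionization (to E = 0) requires 1.110 eV.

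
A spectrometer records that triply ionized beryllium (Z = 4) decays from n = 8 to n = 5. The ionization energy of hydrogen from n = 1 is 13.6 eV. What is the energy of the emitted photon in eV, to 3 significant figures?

5.30 eV

The Bohr energies scale as Z², so for Z = 4: E_n = −217.6/n² eV.
E_8 = −217.6/64 = −3.400 eV and E_5 = −217.6/25 = −8.704 eV.
The photon energy is |E_8 − E_5| = 5.30 eV.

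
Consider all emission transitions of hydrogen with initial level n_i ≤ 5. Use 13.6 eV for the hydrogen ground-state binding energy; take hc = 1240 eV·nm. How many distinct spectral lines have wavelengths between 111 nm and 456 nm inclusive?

2

Enumerate all n_i → n_f pairs with 1 ≤ n_f < n_i ≤ 5 and compute λ = 1240 / [13.6·1·(1/n_f² − 1/n_i²)].
Lines falling in [111, 456] nm: 2→1 (121.6 nm), 5→2 (434.2 nm).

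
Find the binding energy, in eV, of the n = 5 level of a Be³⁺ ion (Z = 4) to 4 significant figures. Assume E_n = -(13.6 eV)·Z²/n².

E_n = −13.6 Z²/n² = −217.6/n² eV for Z = 4.
E_5 = −217.6/25 = −8.704 eV, so ionization (to E = 0) requires 8.704 eV.

8.704 eV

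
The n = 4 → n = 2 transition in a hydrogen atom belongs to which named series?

Balmer

The series is set by the lower level: n_f = 2 is the Balmer series.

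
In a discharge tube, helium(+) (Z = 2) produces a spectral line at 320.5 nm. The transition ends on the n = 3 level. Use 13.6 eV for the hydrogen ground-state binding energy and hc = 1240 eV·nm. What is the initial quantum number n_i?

The photon energy is ΔE = hc/λ = 1240 / 320.5 = 3.869 eV.
With Z = 2, ΔE = 54.40 × (1/n_f² − 1/n_i²), so 1/n_f² − 1/n_i² = 0.07112.
With n_f = 3: 1/n_i² = 1/9 − 0.07112 = 0.03999, so n_i ≈ 5.00.

n_i = 5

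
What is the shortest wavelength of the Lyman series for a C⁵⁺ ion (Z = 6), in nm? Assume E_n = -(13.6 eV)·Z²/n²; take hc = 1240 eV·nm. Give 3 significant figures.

The Lyman series has lower level n_f = 1; the series limit corresponds to n_i → ∞.
ΔE_max = 13.6 × 36 / 1² = 489.6 eV.
λ_min = 1240 / 489.6 = 2.53 nm.

2.53 nm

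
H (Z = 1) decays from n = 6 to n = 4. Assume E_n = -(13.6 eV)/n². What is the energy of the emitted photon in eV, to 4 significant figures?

E_6 = −13.60/36 = −0.3778 eV and E_4 = −13.60/16 = −0.8500 eV.
The photon energy is |E_6 − E_4| = 0.4722 eV.

0.4722 eV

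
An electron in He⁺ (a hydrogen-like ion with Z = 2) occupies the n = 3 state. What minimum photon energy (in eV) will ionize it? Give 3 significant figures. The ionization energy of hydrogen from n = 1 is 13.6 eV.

6.04 eV

E_n = −13.6 Z²/n² = −54.40/n² eV for Z = 2.
E_3 = −54.40/9 = −6.04 eV, so ionization (to E = 0) requires 6.04 eV.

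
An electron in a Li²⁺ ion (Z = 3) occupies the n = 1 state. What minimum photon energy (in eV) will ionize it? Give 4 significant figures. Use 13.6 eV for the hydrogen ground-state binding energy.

E_n = −13.6 Z²/n² = −122.4/n² eV for Z = 3.
E_1 = −122.4/1 = −122.4 eV, so ionization (to E = 0) requires 122.4 eV.

122.4 eV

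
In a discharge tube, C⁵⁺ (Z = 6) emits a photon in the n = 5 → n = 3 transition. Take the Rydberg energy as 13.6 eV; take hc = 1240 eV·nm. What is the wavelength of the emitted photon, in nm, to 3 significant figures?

35.6 nm

For Z = 6 the level energies scale as Z², so the effective Rydberg energy is 13.6 × 36 = 489.6 eV.
ΔE = 489.6 × (1/3² − 1/5²) = 489.6 × 0.07111 = 34.82 eV.
λ = hc/ΔE = 1240 / 34.82 = 35.6 nm.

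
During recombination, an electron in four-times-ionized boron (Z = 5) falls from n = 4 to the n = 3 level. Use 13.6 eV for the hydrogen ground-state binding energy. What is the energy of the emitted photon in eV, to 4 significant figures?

16.53 eV

The Bohr energies scale as Z², so for Z = 5: E_n = −340.0/n² eV.
E_4 = −340.0/16 = −21.25 eV and E_3 = −340.0/9 = −37.78 eV.
The photon energy is |E_4 − E_3| = 16.53 eV.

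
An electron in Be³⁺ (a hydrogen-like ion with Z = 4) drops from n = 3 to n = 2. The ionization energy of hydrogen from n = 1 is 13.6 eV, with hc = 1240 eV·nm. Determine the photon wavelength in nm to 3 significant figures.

For Z = 4 the level energies scale as Z², so the effective Rydberg energy is 13.6 × 16 = 217.6 eV.
ΔE = 217.6 × (1/2² − 1/3²) = 217.6 × 0.1389 = 30.22 eV.
λ = hc/ΔE = 1240 / 30.22 = 41.0 nm.

41.0 nm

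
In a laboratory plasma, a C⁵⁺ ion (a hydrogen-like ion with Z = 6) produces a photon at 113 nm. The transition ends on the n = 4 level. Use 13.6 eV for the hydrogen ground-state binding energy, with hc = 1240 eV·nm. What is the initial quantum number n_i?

n_i = 5

The photon energy is ΔE = hc/λ = 1240 / 113 = 10.97 eV.
With Z = 6, ΔE = 489.6 × (1/n_f² − 1/n_i²), so 1/n_f² − 1/n_i² = 0.02241.
With n_f = 4: 1/n_i² = 1/16 − 0.02241 = 0.04009, so n_i ≈ 4.99.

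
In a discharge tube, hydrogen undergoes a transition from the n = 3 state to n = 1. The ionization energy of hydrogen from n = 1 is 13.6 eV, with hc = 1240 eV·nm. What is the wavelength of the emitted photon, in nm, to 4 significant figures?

102.6 nm

ΔE = 13.60 × (1/1² − 1/3²) = 13.60 × 0.8889 = 12.09 eV.
λ = hc/ΔE = 1240 / 12.09 = 102.6 nm.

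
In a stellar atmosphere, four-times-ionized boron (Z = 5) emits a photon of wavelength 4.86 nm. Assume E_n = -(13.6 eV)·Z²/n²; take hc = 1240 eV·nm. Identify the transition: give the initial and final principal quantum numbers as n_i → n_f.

n_i = 2, n_f = 1

The photon energy is ΔE = hc/λ = 1240 / 4.86 = 255.1 eV.
With Z = 5, ΔE = 340.0 × (1/n_f² − 1/n_i²), so 1/n_f² − 1/n_i² = 0.7504.
Trying n_f = 1 gives 1/n_i² = 0.2496, i.e. n_i ≈ 2; this pair matches.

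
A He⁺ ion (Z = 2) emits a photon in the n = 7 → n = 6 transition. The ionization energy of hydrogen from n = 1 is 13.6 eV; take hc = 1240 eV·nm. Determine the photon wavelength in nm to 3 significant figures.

3090 nm

For Z = 2 the level energies scale as Z², so the effective Rydberg energy is 13.6 × 4 = 54.40 eV.
ΔE = 54.40 × (1/6² − 1/7²) = 54.40 × 0.007370 = 0.4009 eV.
λ = hc/ΔE = 1240 / 0.4009 = 3090 nm.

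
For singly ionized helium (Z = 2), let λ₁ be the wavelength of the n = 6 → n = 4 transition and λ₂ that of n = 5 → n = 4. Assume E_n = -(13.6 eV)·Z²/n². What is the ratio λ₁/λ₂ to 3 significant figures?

0.648

λ ∝ 1/ΔE ∝ 1/(1/n_f² − 1/n_i²), and the Z² and hc factors cancel in the ratio.
λ₁/λ₂ = (1/4² − 1/5²)/(1/4² − 1/6²) = 0.02250/0.03472 = 0.648.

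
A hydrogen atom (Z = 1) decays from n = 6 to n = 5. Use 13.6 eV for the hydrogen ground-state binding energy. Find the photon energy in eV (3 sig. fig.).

0.166 eV

E_6 = −13.60/36 = −0.3778 eV and E_5 = −13.60/25 = −0.5440 eV.
The photon energy is |E_6 − E_5| = 0.166 eV.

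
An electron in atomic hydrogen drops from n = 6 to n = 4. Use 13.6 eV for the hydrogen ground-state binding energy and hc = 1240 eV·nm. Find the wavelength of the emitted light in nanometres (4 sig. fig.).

ΔE = 13.60 × (1/4² − 1/6²) = 13.60 × 0.03472 = 0.4722 eV.
λ = hc/ΔE = 1240 / 0.4722 = 2626 nm.
This line belongs to the Brackett series.

2626 nm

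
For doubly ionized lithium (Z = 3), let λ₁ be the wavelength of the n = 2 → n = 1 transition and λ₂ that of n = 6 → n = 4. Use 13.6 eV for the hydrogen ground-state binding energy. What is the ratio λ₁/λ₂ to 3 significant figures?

λ ∝ 1/ΔE ∝ 1/(1/n_f² − 1/n_i²), and the Z² and hc factors cancel in the ratio.
λ₁/λ₂ = (1/4² − 1/6²)/(1/1² − 1/2²) = 0.03472/0.7500 = 0.0463.

0.0463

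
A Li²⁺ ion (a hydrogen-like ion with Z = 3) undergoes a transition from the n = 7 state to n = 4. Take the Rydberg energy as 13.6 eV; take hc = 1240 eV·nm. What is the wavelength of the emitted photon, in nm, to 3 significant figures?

For Z = 3 the level energies scale as Z², so the effective Rydberg energy is 13.6 × 9 = 122.4 eV.
ΔE = 122.4 × (1/4² − 1/7²) = 122.4 × 0.04209 = 5.152 eV.
λ = hc/ΔE = 1240 / 5.152 = 241 nm.

241 nm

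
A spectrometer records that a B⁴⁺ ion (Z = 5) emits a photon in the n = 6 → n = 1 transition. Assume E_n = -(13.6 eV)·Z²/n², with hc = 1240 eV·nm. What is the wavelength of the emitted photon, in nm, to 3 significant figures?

For Z = 5 the level energies scale as Z², so the effective Rydberg energy is 13.6 × 25 = 340.0 eV.
ΔE = 340.0 × (1/1² − 1/6²) = 340.0 × 0.9722 = 330.6 eV.
λ = hc/ΔE = 1240 / 330.6 = 3.75 nm.

3.75 nm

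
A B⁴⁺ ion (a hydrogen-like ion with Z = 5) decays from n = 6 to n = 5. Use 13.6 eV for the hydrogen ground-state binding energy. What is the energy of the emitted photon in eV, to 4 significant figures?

The Bohr energies scale as Z², so for Z = 5: E_n = −340.0/n² eV.
E_6 = −340.0/36 = −9.444 eV and E_5 = −340.0/25 = −13.60 eV.
The photon energy is |E_6 − E_5| = 4.156 eV.

4.156 eV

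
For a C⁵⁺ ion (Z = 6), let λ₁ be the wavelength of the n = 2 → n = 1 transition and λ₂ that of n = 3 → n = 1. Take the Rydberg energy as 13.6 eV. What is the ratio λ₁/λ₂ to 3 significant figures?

λ ∝ 1/ΔE ∝ 1/(1/n_f² − 1/n_i²), and the Z² and hc factors cancel in the ratio.
λ₁/λ₂ = (1/1² − 1/3²)/(1/1² − 1/2²) = 0.8889/0.7500 = 1.19.

1.19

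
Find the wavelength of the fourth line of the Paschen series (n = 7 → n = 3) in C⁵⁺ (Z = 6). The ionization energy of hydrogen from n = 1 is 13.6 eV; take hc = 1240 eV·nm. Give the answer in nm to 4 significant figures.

The Paschen series terminates on n_f = 3; the fourth line has n_i = 3+4 = 7.
ΔE = 489.6 × (1/3² − 1/7²) = 44.41 eV.
λ = 1240 / 44.41 = 27.92 nm.

27.92 nm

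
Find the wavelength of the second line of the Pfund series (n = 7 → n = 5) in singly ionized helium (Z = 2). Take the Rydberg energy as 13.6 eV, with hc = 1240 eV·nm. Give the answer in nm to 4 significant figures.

1163 nm

The Pfund series terminates on n_f = 5; the second line has n_i = 5+2 = 7.
ΔE = 54.40 × (1/5² − 1/7²) = 1.066 eV.
λ = 1240 / 1.066 = 1163 nm.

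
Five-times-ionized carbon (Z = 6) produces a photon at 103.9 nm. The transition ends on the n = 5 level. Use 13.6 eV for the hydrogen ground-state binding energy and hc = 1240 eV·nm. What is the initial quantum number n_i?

n_i = 8

The photon energy is ΔE = hc/λ = 1240 / 103.9 = 11.93 eV.
With Z = 6, ΔE = 489.6 × (1/n_f² − 1/n_i²), so 1/n_f² − 1/n_i² = 0.02438.
With n_f = 5: 1/n_i² = 1/25 − 0.02438 = 0.01562, so n_i ≈ 8.00.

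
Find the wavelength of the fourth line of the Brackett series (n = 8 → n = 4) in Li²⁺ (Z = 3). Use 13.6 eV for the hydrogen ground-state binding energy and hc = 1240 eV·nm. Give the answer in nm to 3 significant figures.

The Brackett series terminates on n_f = 4; the fourth line has n_i = 4+4 = 8.
ΔE = 122.4 × (1/4² − 1/8²) = 5.738 eV.
λ = 1240 / 5.738 = 216 nm.

216 nm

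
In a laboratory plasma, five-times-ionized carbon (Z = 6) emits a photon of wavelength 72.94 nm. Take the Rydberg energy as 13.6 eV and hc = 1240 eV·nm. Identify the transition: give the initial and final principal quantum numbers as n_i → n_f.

n_i = 6, n_f = 4

The photon energy is ΔE = hc/λ = 1240 / 72.94 = 17.00 eV.
With Z = 6, ΔE = 489.6 × (1/n_f² − 1/n_i²), so 1/n_f² − 1/n_i² = 0.03472.
Trying n_f = 4 gives 1/n_i² = 0.02778, i.e. n_i ≈ 6; this pair matches.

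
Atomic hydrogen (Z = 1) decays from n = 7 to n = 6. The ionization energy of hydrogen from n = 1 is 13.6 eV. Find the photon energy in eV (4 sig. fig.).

0.1002 eV

E_7 = −13.60/49 = −0.2776 eV and E_6 = −13.60/36 = −0.3778 eV.
The photon energy is |E_7 − E_6| = 0.1002 eV.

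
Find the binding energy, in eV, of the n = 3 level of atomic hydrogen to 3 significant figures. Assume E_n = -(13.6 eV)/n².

E_3 = −13.60/9 = −1.51 eV, so ionization (to E = 0) requires 1.51 eV.

1.51 eV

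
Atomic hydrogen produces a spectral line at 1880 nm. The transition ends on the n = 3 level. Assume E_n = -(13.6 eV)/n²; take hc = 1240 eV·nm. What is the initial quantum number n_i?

The photon energy is ΔE = hc/λ = 1240 / 1880 = 0.6596 eV.
With Z = 1, ΔE = 13.60 × (1/n_f² − 1/n_i²), so 1/n_f² − 1/n_i² = 0.04850.
With n_f = 3: 1/n_i² = 1/9 − 0.04850 = 0.06261, so n_i ≈ 4.00.

n_i = 4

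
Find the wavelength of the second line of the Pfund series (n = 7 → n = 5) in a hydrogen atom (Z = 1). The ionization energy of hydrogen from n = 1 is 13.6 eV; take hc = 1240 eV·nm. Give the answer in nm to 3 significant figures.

The Pfund series terminates on n_f = 5; the second line has n_i = 5+2 = 7.
ΔE = 13.60 × (1/5² − 1/7²) = 0.2664 eV.
λ = 1240 / 0.2664 = 4650 nm.

4650 nm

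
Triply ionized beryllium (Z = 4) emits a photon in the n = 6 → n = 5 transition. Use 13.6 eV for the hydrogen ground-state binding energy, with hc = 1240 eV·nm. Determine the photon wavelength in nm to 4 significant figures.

For Z = 4 the level energies scale as Z², so the effective Rydberg energy is 13.6 × 16 = 217.6 eV.
ΔE = 217.6 × (1/5² − 1/6²) = 217.6 × 0.01222 = 2.660 eV.
λ = hc/ΔE = 1240 / 2.660 = 466.2 nm.

466.2 nm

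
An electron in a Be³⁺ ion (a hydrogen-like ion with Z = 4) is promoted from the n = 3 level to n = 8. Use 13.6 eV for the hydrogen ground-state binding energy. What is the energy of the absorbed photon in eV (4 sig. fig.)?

The Bohr energies scale as Z², so for Z = 4: E_n = −217.6/n² eV.
E_8 = −217.6/64 = −3.400 eV and E_3 = −217.6/9 = −24.18 eV.
The photon energy is |E_8 − E_3| = 20.78 eV.

20.78 eV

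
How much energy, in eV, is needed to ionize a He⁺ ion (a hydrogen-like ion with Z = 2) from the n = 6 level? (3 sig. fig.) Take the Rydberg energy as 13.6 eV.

1.51 eV

E_n = −13.6 Z²/n² = −54.40/n² eV for Z = 2.
E_6 = −54.40/36 = −1.51 eV, so ionization (to E = 0) requires 1.51 eV.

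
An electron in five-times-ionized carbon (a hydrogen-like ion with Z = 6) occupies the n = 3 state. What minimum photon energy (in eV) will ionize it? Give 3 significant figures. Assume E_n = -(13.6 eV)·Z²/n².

54.4 eV

E_n = −13.6 Z²/n² = −489.6/n² eV for Z = 6.
E_3 = −489.6/9 = −54.4 eV, so ionization (to E = 0) requires 54.4 eV.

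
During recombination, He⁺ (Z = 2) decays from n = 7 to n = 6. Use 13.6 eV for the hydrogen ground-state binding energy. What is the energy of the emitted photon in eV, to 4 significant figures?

0.4009 eV

The Bohr energies scale as Z², so for Z = 2: E_n = −54.40/n² eV.
E_7 = −54.40/49 = −1.110 eV and E_6 = −54.40/36 = −1.511 eV.
The photon energy is |E_7 − E_6| = 0.4009 eV.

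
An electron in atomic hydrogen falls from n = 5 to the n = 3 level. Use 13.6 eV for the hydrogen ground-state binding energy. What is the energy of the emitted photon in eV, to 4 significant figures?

0.9671 eV

E_5 = −13.60/25 = −0.5440 eV and E_3 = −13.60/9 = −1.511 eV.
The photon energy is |E_5 − E_3| = 0.9671 eV.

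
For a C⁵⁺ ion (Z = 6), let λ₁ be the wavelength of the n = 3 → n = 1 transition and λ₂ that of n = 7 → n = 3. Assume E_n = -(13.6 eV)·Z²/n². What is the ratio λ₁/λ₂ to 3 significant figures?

λ ∝ 1/ΔE ∝ 1/(1/n_f² − 1/n_i²), and the Z² and hc factors cancel in the ratio.
λ₁/λ₂ = (1/3² − 1/7²)/(1/1² − 1/3²) = 0.09070/0.8889 = 0.102.

0.102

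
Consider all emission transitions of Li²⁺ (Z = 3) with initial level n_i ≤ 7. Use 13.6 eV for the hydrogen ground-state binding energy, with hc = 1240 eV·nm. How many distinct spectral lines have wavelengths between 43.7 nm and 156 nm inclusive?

Enumerate all n_i → n_f pairs with 1 ≤ n_f < n_i ≤ 7 and compute λ = 1240 / [13.6·9·(1/n_f² − 1/n_i²)].
Lines falling in [43.7, 156] nm: 7→2 (44.12 nm), 6→2 (45.59 nm), 5→2 (48.24 nm), 4→2 (54.03 nm), 3→2 (72.94 nm), 7→3 (111.7 nm), 6→3 (121.6 nm), 5→3 (142.5 nm).

8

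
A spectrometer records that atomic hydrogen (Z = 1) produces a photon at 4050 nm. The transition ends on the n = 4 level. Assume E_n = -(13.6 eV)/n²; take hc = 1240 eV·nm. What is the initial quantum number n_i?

The photon energy is ΔE = hc/λ = 1240 / 4050 = 0.3062 eV.
With Z = 1, ΔE = 13.60 × (1/n_f² − 1/n_i²), so 1/n_f² − 1/n_i² = 0.02251.
With n_f = 4: 1/n_i² = 1/16 − 0.02251 = 0.03999, so n_i ≈ 5.00.

n_i = 5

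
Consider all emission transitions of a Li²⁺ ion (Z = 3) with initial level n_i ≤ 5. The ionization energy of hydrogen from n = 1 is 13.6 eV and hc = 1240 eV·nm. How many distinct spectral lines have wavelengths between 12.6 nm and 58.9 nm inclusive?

Enumerate all n_i → n_f pairs with 1 ≤ n_f < n_i ≤ 5 and compute λ = 1240 / [13.6·9·(1/n_f² − 1/n_i²)].
Lines falling in [12.6, 58.9] nm: 2→1 (13.51 nm), 5→2 (48.24 nm), 4→2 (54.03 nm).

3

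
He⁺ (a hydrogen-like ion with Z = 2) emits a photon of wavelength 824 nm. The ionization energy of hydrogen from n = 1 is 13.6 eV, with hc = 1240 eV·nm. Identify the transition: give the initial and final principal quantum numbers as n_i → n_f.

n_i = 9, n_f = 5

The photon energy is ΔE = hc/λ = 1240 / 824 = 1.505 eV.
With Z = 2, ΔE = 54.40 × (1/n_f² − 1/n_i²), so 1/n_f² − 1/n_i² = 0.02766.
Trying n_f = 5 gives 1/n_i² = 0.01234, i.e. n_i ≈ 9; this pair matches.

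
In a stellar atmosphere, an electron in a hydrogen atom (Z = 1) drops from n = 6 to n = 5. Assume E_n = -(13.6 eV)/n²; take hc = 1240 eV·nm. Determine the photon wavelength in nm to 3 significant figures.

7460 nm

ΔE = 13.60 × (1/5² − 1/6²) = 13.60 × 0.01222 = 0.1662 eV.
λ = hc/ΔE = 1240 / 0.1662 = 7460 nm.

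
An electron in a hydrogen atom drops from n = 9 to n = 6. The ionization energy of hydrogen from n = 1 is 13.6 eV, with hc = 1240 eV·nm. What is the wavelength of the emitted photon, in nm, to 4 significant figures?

5908 nm

ΔE = 13.60 × (1/6² − 1/9²) = 13.60 × 0.01543 = 0.2099 eV.
λ = hc/ΔE = 1240 / 0.2099 = 5908 nm.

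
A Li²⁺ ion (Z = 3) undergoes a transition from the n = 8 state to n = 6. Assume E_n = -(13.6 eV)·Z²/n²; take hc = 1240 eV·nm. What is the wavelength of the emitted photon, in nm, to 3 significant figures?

834 nm

For Z = 3 the level energies scale as Z², so the effective Rydberg energy is 13.6 × 9 = 122.4 eV.
ΔE = 122.4 × (1/6² − 1/8²) = 122.4 × 0.01215 = 1.488 eV.
λ = hc/ΔE = 1240 / 1.488 = 834 nm.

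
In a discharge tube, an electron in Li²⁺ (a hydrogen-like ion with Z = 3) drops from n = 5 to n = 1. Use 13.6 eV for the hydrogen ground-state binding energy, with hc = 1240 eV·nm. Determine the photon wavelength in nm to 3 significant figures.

10.6 nm

For Z = 3 the level energies scale as Z², so the effective Rydberg energy is 13.6 × 9 = 122.4 eV.
ΔE = 122.4 × (1/1² − 1/5²) = 122.4 × 0.9600 = 117.5 eV.
λ = hc/ΔE = 1240 / 117.5 = 10.6 nm.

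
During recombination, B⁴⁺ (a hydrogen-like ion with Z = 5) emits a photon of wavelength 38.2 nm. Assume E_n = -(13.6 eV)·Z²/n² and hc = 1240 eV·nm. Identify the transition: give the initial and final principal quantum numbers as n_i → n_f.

n_i = 8, n_f = 3

The photon energy is ΔE = hc/λ = 1240 / 38.2 = 32.46 eV.
With Z = 5, ΔE = 340.0 × (1/n_f² − 1/n_i²), so 1/n_f² − 1/n_i² = 0.09547.
Trying n_f = 3 gives 1/n_i² = 0.01564, i.e. n_i ≈ 8; this pair matches.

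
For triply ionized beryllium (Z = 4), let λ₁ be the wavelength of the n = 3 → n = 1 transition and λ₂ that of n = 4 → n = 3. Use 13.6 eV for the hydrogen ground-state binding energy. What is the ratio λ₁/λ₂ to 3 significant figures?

0.0547

λ ∝ 1/ΔE ∝ 1/(1/n_f² − 1/n_i²), and the Z² and hc factors cancel in the ratio.
λ₁/λ₂ = (1/3² − 1/4²)/(1/1² − 1/3²) = 0.04861/0.8889 = 0.0547.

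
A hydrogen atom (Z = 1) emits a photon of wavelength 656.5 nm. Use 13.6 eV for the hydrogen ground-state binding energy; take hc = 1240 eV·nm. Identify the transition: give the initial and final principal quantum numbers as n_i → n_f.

The photon energy is ΔE = hc/λ = 1240 / 656.5 = 1.889 eV.
With Z = 1, ΔE = 13.60 × (1/n_f² − 1/n_i²), so 1/n_f² − 1/n_i² = 0.1389.
Trying n_f = 2 gives 1/n_i² = 0.1111, i.e. n_i ≈ 3; this pair matches.

n_i = 3, n_f = 2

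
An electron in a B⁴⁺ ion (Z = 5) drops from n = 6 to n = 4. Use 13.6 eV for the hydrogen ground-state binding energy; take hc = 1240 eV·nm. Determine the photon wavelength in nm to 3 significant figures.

105 nm

For Z = 5 the level energies scale as Z², so the effective Rydberg energy is 13.6 × 25 = 340.0 eV.
ΔE = 340.0 × (1/4² − 1/6²) = 340.0 × 0.03472 = 11.81 eV.
λ = hc/ΔE = 1240 / 11.81 = 105 nm.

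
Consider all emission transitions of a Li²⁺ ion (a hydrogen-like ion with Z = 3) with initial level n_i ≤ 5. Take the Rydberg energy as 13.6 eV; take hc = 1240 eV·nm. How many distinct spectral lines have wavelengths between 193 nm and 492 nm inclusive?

2

Enumerate all n_i → n_f pairs with 1 ≤ n_f < n_i ≤ 5 and compute λ = 1240 / [13.6·9·(1/n_f² − 1/n_i²)].
Lines falling in [193, 492] nm: 4→3 (208.4 nm), 5→4 (450.3 nm).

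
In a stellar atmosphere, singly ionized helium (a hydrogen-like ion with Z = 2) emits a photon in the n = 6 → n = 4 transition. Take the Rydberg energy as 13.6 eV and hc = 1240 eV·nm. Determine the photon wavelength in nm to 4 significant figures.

For Z = 2 the level energies scale as Z², so the effective Rydberg energy is 13.6 × 4 = 54.40 eV.
ΔE = 54.40 × (1/4² − 1/6²) = 54.40 × 0.03472 = 1.889 eV.
λ = hc/ΔE = 1240 / 1.889 = 656.5 nm.

656.5 nm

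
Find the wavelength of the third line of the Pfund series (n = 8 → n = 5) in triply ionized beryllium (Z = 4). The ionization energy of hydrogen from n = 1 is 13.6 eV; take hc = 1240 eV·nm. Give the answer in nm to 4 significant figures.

The Pfund series terminates on n_f = 5; the third line has n_i = 5+3 = 8.
ΔE = 217.6 × (1/5² − 1/8²) = 5.304 eV.
λ = 1240 / 5.304 = 233.8 nm.

233.8 nm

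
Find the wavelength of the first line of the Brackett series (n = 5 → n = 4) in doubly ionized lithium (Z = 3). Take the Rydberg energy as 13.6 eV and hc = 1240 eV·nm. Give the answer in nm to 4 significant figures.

450.3 nm

The Brackett series terminates on n_f = 4; the first line has n_i = 4+1 = 5.
ΔE = 122.4 × (1/4² − 1/5²) = 2.754 eV.
λ = 1240 / 2.754 = 450.3 nm.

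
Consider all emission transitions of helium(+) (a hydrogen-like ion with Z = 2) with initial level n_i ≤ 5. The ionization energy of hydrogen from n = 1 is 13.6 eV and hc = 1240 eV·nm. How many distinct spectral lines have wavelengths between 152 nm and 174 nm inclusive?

1

Enumerate all n_i → n_f pairs with 1 ≤ n_f < n_i ≤ 5 and compute λ = 1240 / [13.6·4·(1/n_f² − 1/n_i²)].
Lines falling in [152, 174] nm: 3→2 (164.1 nm).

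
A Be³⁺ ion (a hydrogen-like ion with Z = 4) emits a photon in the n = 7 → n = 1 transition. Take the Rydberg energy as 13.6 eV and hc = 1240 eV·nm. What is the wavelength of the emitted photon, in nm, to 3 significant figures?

5.82 nm

For Z = 4 the level energies scale as Z², so the effective Rydberg energy is 13.6 × 16 = 217.6 eV.
ΔE = 217.6 × (1/1² − 1/7²) = 217.6 × 0.9796 = 213.2 eV.
λ = hc/ΔE = 1240 / 213.2 = 5.82 nm.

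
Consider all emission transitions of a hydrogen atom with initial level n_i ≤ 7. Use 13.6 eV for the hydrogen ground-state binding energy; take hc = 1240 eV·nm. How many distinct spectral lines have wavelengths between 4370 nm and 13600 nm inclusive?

3

Enumerate all n_i → n_f pairs with 1 ≤ n_f < n_i ≤ 7 and compute λ = 1240 / [13.6·1·(1/n_f² − 1/n_i²)].
Lines falling in [4370, 13600] nm: 7→5 (4654 nm), 6→5 (7460 nm), 7→6 (12370 nm).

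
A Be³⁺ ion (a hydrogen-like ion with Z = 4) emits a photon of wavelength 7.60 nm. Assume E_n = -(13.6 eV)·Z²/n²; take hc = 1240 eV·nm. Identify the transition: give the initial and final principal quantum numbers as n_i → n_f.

n_i = 2, n_f = 1

The photon energy is ΔE = hc/λ = 1240 / 7.60 = 163.2 eV.
With Z = 4, ΔE = 217.6 × (1/n_f² − 1/n_i²), so 1/n_f² − 1/n_i² = 0.7498.
Trying n_f = 1 gives 1/n_i² = 0.2502, i.e. n_i ≈ 2; this pair matches.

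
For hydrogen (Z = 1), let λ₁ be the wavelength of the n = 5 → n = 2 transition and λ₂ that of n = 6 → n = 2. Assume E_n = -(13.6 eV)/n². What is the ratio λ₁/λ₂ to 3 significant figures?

1.06

λ ∝ 1/ΔE ∝ 1/(1/n_f² − 1/n_i²), and the Z² and hc factors cancel in the ratio.
λ₁/λ₂ = (1/2² − 1/6²)/(1/2² − 1/5²) = 0.2222/0.2100 = 1.06.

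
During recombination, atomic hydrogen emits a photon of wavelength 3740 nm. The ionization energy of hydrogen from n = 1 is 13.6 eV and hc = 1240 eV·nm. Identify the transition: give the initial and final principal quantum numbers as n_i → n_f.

The photon energy is ΔE = hc/λ = 1240 / 3740 = 0.3316 eV.
With Z = 1, ΔE = 13.60 × (1/n_f² − 1/n_i²), so 1/n_f² − 1/n_i² = 0.02438.
Trying n_f = 5 gives 1/n_i² = 0.01562, i.e. n_i ≈ 8; this pair matches.

n_i = 8, n_f = 5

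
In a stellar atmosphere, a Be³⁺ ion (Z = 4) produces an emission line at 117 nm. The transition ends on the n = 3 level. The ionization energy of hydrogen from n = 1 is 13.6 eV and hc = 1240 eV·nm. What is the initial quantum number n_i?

The photon energy is ΔE = hc/λ = 1240 / 117 = 10.60 eV.
With Z = 4, ΔE = 217.6 × (1/n_f² − 1/n_i²), so 1/n_f² − 1/n_i² = 0.04871.
With n_f = 3: 1/n_i² = 1/9 − 0.04871 = 0.06241, so n_i ≈ 4.00.

n_i = 4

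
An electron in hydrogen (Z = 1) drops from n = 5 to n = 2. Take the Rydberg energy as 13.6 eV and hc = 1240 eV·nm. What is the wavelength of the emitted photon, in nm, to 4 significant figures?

434.2 nm

ΔE = 13.60 × (1/2² − 1/5²) = 13.60 × 0.2100 = 2.856 eV.
λ = hc/ΔE = 1240 / 2.856 = 434.2 nm.
This line belongs to the Balmer series.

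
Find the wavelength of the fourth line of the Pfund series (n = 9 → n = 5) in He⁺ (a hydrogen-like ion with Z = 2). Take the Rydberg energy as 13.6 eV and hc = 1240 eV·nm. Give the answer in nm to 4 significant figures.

The Pfund series terminates on n_f = 5; the fourth line has n_i = 5+4 = 9.
ΔE = 54.40 × (1/5² − 1/9²) = 1.504 eV.
λ = 1240 / 1.504 = 824.3 nm.

824.3 nm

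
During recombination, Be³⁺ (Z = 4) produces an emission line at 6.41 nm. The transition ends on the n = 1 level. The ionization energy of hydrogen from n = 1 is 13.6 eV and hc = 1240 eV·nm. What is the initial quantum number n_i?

The photon energy is ΔE = hc/λ = 1240 / 6.41 = 193.4 eV.
With Z = 4, ΔE = 217.6 × (1/n_f² − 1/n_i²), so 1/n_f² − 1/n_i² = 0.8890.
With n_f = 1: 1/n_i² = 1/1 − 0.8890 = 0.1110, so n_i ≈ 3.00.

n_i = 3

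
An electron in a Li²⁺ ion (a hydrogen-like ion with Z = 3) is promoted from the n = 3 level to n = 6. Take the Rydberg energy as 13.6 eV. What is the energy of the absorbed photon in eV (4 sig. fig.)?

The Bohr energies scale as Z², so for Z = 3: E_n = −122.4/n² eV.
E_6 = −122.4/36 = −3.400 eV and E_3 = −122.4/9 = −13.60 eV.
The photon energy is |E_6 − E_3| = 10.20 eV.

10.20 eV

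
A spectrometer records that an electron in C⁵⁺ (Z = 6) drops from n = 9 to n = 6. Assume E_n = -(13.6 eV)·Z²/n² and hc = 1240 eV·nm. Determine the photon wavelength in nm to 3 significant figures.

For Z = 6 the level energies scale as Z², so the effective Rydberg energy is 13.6 × 36 = 489.6 eV.
ΔE = 489.6 × (1/6² − 1/9²) = 489.6 × 0.01543 = 7.556 eV.
λ = hc/ΔE = 1240 / 7.556 = 164 nm.

164 nm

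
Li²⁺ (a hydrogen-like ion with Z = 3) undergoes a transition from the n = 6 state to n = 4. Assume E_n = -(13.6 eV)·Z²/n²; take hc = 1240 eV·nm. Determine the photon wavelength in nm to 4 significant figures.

For Z = 3 the level energies scale as Z², so the effective Rydberg energy is 13.6 × 9 = 122.4 eV.
ΔE = 122.4 × (1/4² − 1/6²) = 122.4 × 0.03472 = 4.250 eV.
λ = hc/ΔE = 1240 / 4.250 = 291.8 nm.

291.8 nm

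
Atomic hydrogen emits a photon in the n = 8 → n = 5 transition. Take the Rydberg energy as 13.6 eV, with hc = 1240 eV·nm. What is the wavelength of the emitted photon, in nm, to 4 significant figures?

ΔE = 13.60 × (1/5² − 1/8²) = 13.60 × 0.02438 = 0.3315 eV.
λ = hc/ΔE = 1240 / 0.3315 = 3741 nm.
This line belongs to the Pfund series.

3741 nm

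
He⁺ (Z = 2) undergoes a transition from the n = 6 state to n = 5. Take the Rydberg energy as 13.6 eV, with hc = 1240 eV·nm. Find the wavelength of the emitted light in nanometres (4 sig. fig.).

1865 nm

For Z = 2 the level energies scale as Z², so the effective Rydberg energy is 13.6 × 4 = 54.40 eV.
ΔE = 54.40 × (1/5² − 1/6²) = 54.40 × 0.01222 = 0.6649 eV.
λ = hc/ΔE = 1240 / 0.6649 = 1865 nm.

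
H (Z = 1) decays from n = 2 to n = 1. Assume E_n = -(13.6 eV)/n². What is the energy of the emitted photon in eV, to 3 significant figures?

10.2 eV

E_2 = −13.60/4 = −3.400 eV and E_1 = −13.60/1 = −13.60 eV.
The photon energy is |E_2 − E_1| = 10.2 eV.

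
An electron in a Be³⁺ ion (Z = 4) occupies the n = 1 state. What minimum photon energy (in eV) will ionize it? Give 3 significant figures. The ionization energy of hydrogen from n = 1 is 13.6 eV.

218 eV

E_n = −13.6 Z²/n² = −217.6/n² eV for Z = 4.
E_1 = −217.6/1 = −218 eV, so ionization (to E = 0) requires 218 eV.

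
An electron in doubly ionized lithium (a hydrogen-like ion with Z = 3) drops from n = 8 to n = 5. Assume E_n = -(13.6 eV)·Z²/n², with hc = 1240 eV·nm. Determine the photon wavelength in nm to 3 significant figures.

For Z = 3 the level energies scale as Z², so the effective Rydberg energy is 13.6 × 9 = 122.4 eV.
ΔE = 122.4 × (1/5² − 1/8²) = 122.4 × 0.02438 = 2.984 eV.
λ = hc/ΔE = 1240 / 2.984 = 416 nm.

416 nm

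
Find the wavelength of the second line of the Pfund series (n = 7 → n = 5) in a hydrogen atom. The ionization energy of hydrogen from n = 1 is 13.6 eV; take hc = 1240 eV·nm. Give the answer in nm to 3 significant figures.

The Pfund series terminates on n_f = 5; the second line has n_i = 5+2 = 7.
ΔE = 13.60 × (1/5² − 1/7²) = 0.2664 eV.
λ = 1240 / 0.2664 = 4650 nm.

4650 nm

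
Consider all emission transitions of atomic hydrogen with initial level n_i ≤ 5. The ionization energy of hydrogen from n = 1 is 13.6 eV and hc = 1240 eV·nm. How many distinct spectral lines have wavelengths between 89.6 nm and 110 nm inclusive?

3

Enumerate all n_i → n_f pairs with 1 ≤ n_f < n_i ≤ 5 and compute λ = 1240 / [13.6·1·(1/n_f² − 1/n_i²)].
Lines falling in [89.6, 110] nm: 5→1 (94.98 nm), 4→1 (97.25 nm), 3→1 (102.6 nm).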